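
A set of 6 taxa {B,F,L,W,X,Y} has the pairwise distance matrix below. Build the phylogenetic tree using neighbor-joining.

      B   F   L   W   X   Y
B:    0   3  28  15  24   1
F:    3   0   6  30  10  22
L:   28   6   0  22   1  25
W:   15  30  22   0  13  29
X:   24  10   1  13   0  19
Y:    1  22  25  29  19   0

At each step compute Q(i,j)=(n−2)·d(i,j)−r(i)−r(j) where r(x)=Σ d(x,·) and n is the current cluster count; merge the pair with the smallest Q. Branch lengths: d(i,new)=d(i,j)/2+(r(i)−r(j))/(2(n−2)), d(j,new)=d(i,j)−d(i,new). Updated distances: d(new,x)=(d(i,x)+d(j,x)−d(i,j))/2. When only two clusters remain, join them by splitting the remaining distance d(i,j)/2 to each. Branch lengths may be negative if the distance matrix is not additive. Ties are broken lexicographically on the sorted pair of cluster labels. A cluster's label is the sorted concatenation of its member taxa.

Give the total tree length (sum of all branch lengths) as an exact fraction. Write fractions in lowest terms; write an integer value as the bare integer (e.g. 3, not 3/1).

iteration 1: select B,Y (d=1, Q=-163); attach at lengths (-21/8, 29/8); label the merged cluster BY
  updated: d(BY,F)=12, d(BY,L)=26, d(BY,W)=43/2, d(BY,X)=21
iteration 2: select BY,F (d=12, Q=-205/2); attach at lengths (39/4, 9/4); label the merged cluster BFY
  updated: d(BFY,L)=10, d(BFY,W)=79/4, d(BFY,X)=19/2
iteration 3: select BFY,W (d=79/4, Q=-109/2); attach at lengths (6, 55/4); label the merged cluster BFWY
  updated: d(BFWY,L)=49/8, d(BFWY,X)=11/8
iteration 4: select BFWY,L (d=49/8, Q=-17/2); attach at lengths (13/4, 23/8); label the merged cluster BFLWY
  updated: d(BFLWY,X)=-15/8
iteration 5: select BFLWY,X (d=-15/8); attach at lengths (-15/16, -15/16); label the merged cluster BFLWXY
final tree: (((((B:-21/8,Y:29/8):39/4,F:9/4):6,W:55/4):13/4,L:23/8):-15/16,X:-15/16)
total length: 37

37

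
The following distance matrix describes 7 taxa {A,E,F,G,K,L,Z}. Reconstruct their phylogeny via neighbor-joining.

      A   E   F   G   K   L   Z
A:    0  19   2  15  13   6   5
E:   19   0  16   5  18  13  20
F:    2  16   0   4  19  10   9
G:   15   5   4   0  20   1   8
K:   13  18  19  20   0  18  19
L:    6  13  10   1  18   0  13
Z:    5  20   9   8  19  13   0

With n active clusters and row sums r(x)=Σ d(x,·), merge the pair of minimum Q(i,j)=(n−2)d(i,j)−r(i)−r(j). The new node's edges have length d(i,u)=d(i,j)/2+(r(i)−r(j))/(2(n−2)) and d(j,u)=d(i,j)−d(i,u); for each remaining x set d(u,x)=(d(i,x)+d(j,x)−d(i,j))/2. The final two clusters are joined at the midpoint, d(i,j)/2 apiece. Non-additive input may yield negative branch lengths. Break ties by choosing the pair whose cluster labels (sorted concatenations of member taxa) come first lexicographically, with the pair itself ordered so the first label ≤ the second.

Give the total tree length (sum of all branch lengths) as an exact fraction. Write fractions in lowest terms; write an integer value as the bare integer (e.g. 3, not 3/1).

553/16

iteration 1: select E,G (d=5, Q=-119); attach at lengths (63/10, -13/10); label the merged cluster EG
  updated: d(A,EG)=29/2, d(EG,F)=15/2, d(EG,K)=33/2, d(EG,L)=9/2, d(EG,Z)=23/2
iteration 2: select EG,L (d=9/2, Q=-88); attach at lengths (21/8, 15/8); label the merged cluster EGL
  updated: d(A,EGL)=8, d(EGL,F)=13/2, d(EGL,K)=15, d(EGL,Z)=10
iteration 3: select EGL,K (d=15, Q=-121/2); attach at lengths (37/12, 143/12); label the merged cluster EGKL
  updated: d(A,EGKL)=3, d(EGKL,F)=21/4, d(EGKL,Z)=7
iteration 4: select A,F (d=2, Q=-89/4); attach at lengths (-9/16, 41/16); label the merged cluster AF
  updated: d(AF,EGKL)=25/8, d(AF,Z)=6
iteration 5: select AF,EGKL (d=25/8, Q=-129/8); attach at lengths (17/16, 33/16); label the merged cluster AEFGKL
  updated: d(AEFGKL,Z)=79/16
iteration 6: select AEFGKL,Z (d=79/16); attach at lengths (79/32, 79/32); label the merged cluster AEFGKLZ
final tree: (((A:-9/16,F:41/16):17/16,(((E:63/10,G:-13/10):21/8,L:15/8):37/12,K:143/12):33/16):79/32,Z:79/32)
total length: 553/16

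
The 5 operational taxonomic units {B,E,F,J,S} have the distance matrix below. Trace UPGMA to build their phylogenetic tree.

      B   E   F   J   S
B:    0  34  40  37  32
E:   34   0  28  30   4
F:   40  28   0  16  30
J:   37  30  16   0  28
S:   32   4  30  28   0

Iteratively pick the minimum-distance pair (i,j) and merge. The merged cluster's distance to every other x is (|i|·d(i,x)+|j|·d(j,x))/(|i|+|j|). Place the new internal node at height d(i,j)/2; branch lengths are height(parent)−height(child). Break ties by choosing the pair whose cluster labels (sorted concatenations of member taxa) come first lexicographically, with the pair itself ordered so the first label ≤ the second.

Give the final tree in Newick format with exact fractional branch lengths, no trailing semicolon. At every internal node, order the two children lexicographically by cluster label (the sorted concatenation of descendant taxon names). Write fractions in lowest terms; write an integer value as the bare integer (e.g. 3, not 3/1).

(B:143/8,((E:2,S:2):25/2,(F:8,J:8):13/2):27/8)

iteration 1: select E,S (d=4); attach at lengths (2, 2); label the merged cluster ES
  updated: d(B,ES)=33, d(ES,F)=29, d(ES,J)=29
iteration 2: select F,J (d=16); attach at lengths (8, 8); label the merged cluster FJ
  updated: d(B,FJ)=77/2, d(ES,FJ)=29
iteration 3: select ES,FJ (d=29); attach at lengths (25/2, 13/2); label the merged cluster EFJS
  updated: d(B,EFJS)=143/4
iteration 4: select B,EFJS (d=143/4); attach at lengths (143/8, 27/8); label the merged cluster BEFJS
final tree: (B:143/8,((E:2,S:2):25/2,(F:8,J:8):13/2):27/8)
total length: 241/4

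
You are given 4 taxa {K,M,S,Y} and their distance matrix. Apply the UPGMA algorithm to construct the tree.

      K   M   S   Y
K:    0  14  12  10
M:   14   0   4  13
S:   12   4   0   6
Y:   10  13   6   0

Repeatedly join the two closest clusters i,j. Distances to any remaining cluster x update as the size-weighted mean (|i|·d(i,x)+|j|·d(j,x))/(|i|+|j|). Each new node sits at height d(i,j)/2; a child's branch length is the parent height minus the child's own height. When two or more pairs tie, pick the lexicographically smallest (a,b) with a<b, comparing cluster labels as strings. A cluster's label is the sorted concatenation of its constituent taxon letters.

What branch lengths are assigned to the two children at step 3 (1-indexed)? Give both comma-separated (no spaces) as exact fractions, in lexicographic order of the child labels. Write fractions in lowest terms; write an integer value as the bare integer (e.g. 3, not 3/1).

6,5/4

iteration 1: select M,S (d=4); attach at lengths (2, 2); label the merged cluster MS
  updated: d(K,MS)=13, d(MS,Y)=19/2
iteration 2: select MS,Y (d=19/2); attach at lengths (11/4, 19/4); label the merged cluster MSY
  updated: d(K,MSY)=12
iteration 3: select K,MSY (d=12); attach at lengths (6, 5/4); label the merged cluster KMSY
final tree: (K:6,((M:2,S:2):11/4,Y:19/4):5/4)
total length: 75/4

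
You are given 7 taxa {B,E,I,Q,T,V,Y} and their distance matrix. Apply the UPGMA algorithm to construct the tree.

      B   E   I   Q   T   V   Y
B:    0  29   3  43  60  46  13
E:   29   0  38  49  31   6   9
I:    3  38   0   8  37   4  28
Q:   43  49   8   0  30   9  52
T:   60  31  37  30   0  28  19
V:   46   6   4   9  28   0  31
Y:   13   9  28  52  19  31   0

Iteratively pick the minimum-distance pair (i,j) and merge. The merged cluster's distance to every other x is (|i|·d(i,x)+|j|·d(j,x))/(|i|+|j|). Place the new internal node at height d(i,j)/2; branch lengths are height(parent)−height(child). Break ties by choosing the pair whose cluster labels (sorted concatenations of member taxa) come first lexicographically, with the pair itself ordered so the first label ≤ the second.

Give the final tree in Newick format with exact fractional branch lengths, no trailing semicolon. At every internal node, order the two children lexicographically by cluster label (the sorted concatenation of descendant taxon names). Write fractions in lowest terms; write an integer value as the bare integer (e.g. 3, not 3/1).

1. join B+I (d=3) ⇒ BI; edges |B|=3/2, |I|=3/2
  updated: d(BI,E)=67/2, d(BI,Q)=51/2, d(BI,T)=97/2, d(BI,V)=25, d(BI,Y)=41/2
2. join E+V (d=6) ⇒ EV; edges |E|=3, |V|=3
  updated: d(BI,EV)=117/4, d(EV,Q)=29, d(EV,T)=59/2, d(EV,Y)=20
3. join T+Y (d=19) ⇒ TY; edges |T|=19/2, |Y|=19/2
  updated: d(BI,TY)=69/2, d(EV,TY)=99/4, d(Q,TY)=41
4. join EV+TY (d=99/4) ⇒ ETVY; edges |EV|=75/8, |TY|=23/8
  updated: d(BI,ETVY)=255/8, d(ETVY,Q)=35
5. join BI+Q (d=51/2) ⇒ BIQ; edges |BI|=45/4, |Q|=51/4
  updated: d(BIQ,ETVY)=395/12
6. join BIQ+ETVY (d=395/12) ⇒ BEIQTVY; edges |BIQ|=89/24, |ETVY|=49/12
final tree: (((B:3/2,I:3/2):45/4,Q:51/4):89/24,((E:3,V:3):75/8,(T:19/2,Y:19/2):23/8):49/12)
total length: 1729/24

(((B:3/2,I:3/2):45/4,Q:51/4):89/24,((E:3,V:3):75/8,(T:19/2,Y:19/2):23/8):49/12)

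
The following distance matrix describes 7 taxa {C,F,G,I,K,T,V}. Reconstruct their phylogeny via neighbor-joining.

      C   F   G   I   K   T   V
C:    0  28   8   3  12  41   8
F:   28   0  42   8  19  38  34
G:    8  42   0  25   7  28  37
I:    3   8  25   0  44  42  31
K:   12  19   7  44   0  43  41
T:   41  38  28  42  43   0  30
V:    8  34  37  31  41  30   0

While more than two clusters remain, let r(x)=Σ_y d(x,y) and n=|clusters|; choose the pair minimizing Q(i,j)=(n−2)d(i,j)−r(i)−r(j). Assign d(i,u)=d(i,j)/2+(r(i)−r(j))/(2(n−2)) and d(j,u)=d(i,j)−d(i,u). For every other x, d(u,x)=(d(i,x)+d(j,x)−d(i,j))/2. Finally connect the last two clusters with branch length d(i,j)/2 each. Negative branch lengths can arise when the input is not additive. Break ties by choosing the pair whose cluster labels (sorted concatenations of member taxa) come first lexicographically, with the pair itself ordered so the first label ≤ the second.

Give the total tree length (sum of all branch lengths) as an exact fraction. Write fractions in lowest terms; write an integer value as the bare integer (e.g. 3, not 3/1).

step 1: merge (F,I) at d=8, Q=-282; branch lengths F→28/5, I→12/5; new cluster FI
  updated: d(C,FI)=23/2, d(FI,G)=59/2, d(FI,K)=55/2, d(FI,T)=36, d(FI,V)=57/2
step 2: merge (G,K) at d=7, Q=-212; branch lengths G→7/8, K→49/8; new cluster GK
  updated: d(C,GK)=13/2, d(FI,GK)=25, d(GK,T)=32, d(GK,V)=71/2
step 3: merge (T,V) at d=30, Q=-151; branch lengths T→127/6, V→53/6; new cluster TV
  updated: d(C,TV)=19/2, d(FI,TV)=69/4, d(GK,TV)=75/4
step 4: merge (C,GK) at d=13/2, Q=-259/4; branch lengths C→-39/16, GK→143/16; new cluster CGK
  updated: d(CGK,FI)=15, d(CGK,TV)=87/8
step 5: merge (CGK,FI) at d=15, Q=-345/8; branch lengths CGK→69/16, FI→171/16; new cluster CFGIK
  updated: d(CFGIK,TV)=105/16
step 6: merge (CFGIK,TV) at d=105/16; branch lengths CFGIK→105/32, TV→105/32; new cluster CFGIKTV
final tree: (((C:-39/16,(G:7/8,K:49/8):143/16):69/16,(F:28/5,I:12/5):171/16):105/32,(T:127/6,V:53/6):105/32)
total length: 1169/16

1169/16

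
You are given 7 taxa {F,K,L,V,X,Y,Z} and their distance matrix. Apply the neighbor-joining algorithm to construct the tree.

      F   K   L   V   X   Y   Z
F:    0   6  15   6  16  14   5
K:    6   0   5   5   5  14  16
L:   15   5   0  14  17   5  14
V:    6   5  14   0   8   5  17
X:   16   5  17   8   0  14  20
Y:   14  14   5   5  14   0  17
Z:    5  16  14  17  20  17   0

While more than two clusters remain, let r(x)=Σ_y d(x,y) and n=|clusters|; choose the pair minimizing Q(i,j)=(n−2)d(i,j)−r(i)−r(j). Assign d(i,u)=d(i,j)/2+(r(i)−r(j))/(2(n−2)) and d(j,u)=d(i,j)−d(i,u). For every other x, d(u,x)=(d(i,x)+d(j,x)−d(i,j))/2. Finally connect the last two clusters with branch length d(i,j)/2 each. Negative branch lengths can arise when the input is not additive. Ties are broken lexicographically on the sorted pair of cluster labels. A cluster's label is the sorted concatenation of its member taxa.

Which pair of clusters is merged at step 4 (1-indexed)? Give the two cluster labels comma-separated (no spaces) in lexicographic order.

iteration 1: select F,Z (d=5, Q=-126); attach at lengths (-1/5, 26/5); label the merged cluster FZ
  updated: d(FZ,K)=17/2, d(FZ,L)=12, d(FZ,V)=9, d(FZ,X)=31/2, d(FZ,Y)=13
iteration 2: select L,Y (d=5, Q=-84); attach at lengths (11/4, 9/4); label the merged cluster LY
  updated: d(FZ,LY)=10, d(K,LY)=7, d(LY,V)=7, d(LY,X)=13
iteration 3: select K,X (d=5, Q=-52); attach at lengths (-1/6, 31/6); label the merged cluster KX
  updated: d(FZ,KX)=19/2, d(KX,LY)=15/2, d(KX,V)=4
iteration 4: select FZ,LY (d=10, Q=-33); attach at lengths (6, 4); label the merged cluster FLYZ
  updated: d(FLYZ,KX)=7/2, d(FLYZ,V)=3
iteration 5: select FLYZ,KX (d=7/2, Q=-21/2); attach at lengths (5/4, 9/4); label the merged cluster FKLXYZ
  updated: d(FKLXYZ,V)=7/4
iteration 6: select FKLXYZ,V (d=7/4); attach at lengths (7/8, 7/8); label the merged cluster FKLVXYZ
final tree: ((((F:-1/5,Z:26/5):6,(L:11/4,Y:9/4):4):5/4,(K:-1/6,X:31/6):9/4):7/8,V:7/8)
total length: 121/4

FZ,LY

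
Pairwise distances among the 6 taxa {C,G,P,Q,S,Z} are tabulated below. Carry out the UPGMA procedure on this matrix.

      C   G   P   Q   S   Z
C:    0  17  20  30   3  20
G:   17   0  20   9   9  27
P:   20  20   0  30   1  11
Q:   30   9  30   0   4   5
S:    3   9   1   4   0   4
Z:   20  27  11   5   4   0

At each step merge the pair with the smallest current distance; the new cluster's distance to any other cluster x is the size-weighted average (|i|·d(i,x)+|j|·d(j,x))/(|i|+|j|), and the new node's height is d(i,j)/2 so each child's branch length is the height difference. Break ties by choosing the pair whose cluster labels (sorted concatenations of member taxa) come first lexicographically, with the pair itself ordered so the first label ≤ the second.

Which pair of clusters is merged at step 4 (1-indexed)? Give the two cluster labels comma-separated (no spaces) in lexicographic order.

CPS,G

1. join P+S (d=1) ⇒ PS; edges |P|=1/2, |S|=1/2
  updated: d(C,PS)=23/2, d(G,PS)=29/2, d(PS,Q)=17, d(PS,Z)=15/2
2. join Q+Z (d=5) ⇒ QZ; edges |Q|=5/2, |Z|=5/2
  updated: d(C,QZ)=25, d(G,QZ)=18, d(PS,QZ)=49/4
3. join C+PS (d=23/2) ⇒ CPS; edges |C|=23/4, |PS|=21/4
  updated: d(CPS,G)=46/3, d(CPS,QZ)=33/2
4. join CPS+G (d=46/3) ⇒ CGPS; edges |CPS|=23/12, |G|=23/3
  updated: d(CGPS,QZ)=135/8
5. join CGPS+QZ (d=135/8) ⇒ CGPQSZ; edges |CGPS|=37/48, |QZ|=95/16
final tree: (((C:23/4,(P:1/2,S:1/2):21/4):23/12,G:23/3):37/48,(Q:5/2,Z:5/2):95/16)
total length: 799/24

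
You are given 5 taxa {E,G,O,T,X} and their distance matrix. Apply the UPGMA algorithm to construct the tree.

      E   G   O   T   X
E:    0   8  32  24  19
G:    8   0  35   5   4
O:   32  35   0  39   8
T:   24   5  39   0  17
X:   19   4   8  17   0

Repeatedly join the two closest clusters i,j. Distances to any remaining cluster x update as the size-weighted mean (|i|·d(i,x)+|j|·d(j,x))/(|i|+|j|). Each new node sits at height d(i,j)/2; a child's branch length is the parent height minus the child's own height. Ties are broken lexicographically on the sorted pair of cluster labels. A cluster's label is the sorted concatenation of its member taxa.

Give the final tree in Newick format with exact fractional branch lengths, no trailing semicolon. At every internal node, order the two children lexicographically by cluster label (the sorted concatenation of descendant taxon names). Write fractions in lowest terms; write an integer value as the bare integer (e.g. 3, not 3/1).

step 1: merge (G,X) at d=4; branch lengths G→2, X→2; new cluster GX
  updated: d(E,GX)=27/2, d(GX,O)=43/2, d(GX,T)=11
step 2: merge (GX,T) at d=11; branch lengths GX→7/2, T→11/2; new cluster GTX
  updated: d(E,GTX)=17, d(GTX,O)=82/3
step 3: merge (E,GTX) at d=17; branch lengths E→17/2, GTX→3; new cluster EGTX
  updated: d(EGTX,O)=57/2
step 4: merge (EGTX,O) at d=57/2; branch lengths EGTX→23/4, O→57/4; new cluster EGOTX
final tree: ((E:17/2,((G:2,X:2):7/2,T:11/2):3):23/4,O:57/4)
total length: 89/2

((E:17/2,((G:2,X:2):7/2,T:11/2):3):23/4,O:57/4)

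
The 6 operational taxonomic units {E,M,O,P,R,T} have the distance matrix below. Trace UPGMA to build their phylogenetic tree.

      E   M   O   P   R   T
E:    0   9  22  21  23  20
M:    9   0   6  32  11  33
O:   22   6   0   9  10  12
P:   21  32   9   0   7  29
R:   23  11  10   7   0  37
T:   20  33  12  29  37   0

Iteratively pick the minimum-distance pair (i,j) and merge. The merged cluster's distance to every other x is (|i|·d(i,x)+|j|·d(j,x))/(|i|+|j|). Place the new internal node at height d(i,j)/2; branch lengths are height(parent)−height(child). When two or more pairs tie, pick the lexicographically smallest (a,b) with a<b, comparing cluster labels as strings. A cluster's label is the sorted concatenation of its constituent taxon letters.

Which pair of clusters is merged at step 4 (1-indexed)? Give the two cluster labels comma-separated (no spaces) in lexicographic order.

iteration 1: select M,O (d=6); attach at lengths (3, 3); label the merged cluster MO
  updated: d(E,MO)=31/2, d(MO,P)=41/2, d(MO,R)=21/2, d(MO,T)=45/2
iteration 2: select P,R (d=7); attach at lengths (7/2, 7/2); label the merged cluster PR
  updated: d(E,PR)=22, d(MO,PR)=31/2, d(PR,T)=33
iteration 3: select E,MO (d=31/2); attach at lengths (31/4, 19/4); label the merged cluster EMO
  updated: d(EMO,PR)=53/3, d(EMO,T)=65/3
iteration 4: select EMO,PR (d=53/3); attach at lengths (13/12, 16/3); label the merged cluster EMOPR
  updated: d(EMOPR,T)=131/5
iteration 5: select EMOPR,T (d=131/5); attach at lengths (64/15, 131/10); label the merged cluster EMOPRT
final tree: (((E:31/4,(M:3,O:3):19/4):13/12,(P:7/2,R:7/2):16/3):64/15,T:131/10)
total length: 2957/60

EMO,PR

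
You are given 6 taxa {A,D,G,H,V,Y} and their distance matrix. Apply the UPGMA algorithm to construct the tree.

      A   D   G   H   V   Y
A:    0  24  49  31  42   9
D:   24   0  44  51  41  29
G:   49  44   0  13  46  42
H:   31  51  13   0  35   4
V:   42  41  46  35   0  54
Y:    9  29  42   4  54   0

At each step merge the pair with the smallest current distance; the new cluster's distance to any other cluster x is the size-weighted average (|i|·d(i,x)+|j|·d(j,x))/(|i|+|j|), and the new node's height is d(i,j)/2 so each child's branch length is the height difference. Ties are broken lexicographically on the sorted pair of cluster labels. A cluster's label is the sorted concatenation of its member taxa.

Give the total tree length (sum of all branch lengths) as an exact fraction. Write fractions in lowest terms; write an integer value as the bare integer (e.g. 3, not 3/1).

2743/30

iteration 1: select H,Y (d=4); attach at lengths (2, 2); label the merged cluster HY
  updated: d(A,HY)=20, d(D,HY)=40, d(G,HY)=55/2, d(HY,V)=89/2
iteration 2: select A,HY (d=20); attach at lengths (10, 8); label the merged cluster AHY
  updated: d(AHY,D)=104/3, d(AHY,G)=104/3, d(AHY,V)=131/3
iteration 3: select AHY,D (d=104/3); attach at lengths (22/3, 52/3); label the merged cluster ADHY
  updated: d(ADHY,G)=37, d(ADHY,V)=43
iteration 4: select ADHY,G (d=37); attach at lengths (7/6, 37/2); label the merged cluster ADGHY
  updated: d(ADGHY,V)=218/5
iteration 5: select ADGHY,V (d=218/5); attach at lengths (33/10, 109/5); label the merged cluster ADGHVY
final tree: ((((A:10,(H:2,Y:2):8):22/3,D:52/3):7/6,G:37/2):33/10,V:109/5)
total length: 2743/30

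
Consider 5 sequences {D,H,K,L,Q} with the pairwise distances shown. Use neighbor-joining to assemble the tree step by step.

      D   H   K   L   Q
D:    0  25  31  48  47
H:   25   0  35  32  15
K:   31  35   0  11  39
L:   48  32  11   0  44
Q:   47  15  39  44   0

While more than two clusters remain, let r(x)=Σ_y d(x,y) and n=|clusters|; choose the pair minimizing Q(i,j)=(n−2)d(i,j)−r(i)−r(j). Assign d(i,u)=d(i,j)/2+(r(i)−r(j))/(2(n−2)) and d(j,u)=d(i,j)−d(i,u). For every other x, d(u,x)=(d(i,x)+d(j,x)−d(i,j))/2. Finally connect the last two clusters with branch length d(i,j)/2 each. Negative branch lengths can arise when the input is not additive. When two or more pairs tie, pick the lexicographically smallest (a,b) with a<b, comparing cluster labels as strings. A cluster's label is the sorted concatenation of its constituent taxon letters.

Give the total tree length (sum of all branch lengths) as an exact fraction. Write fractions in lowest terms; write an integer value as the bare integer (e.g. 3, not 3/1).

step 1: merge (K,L) at d=11, Q=-218; branch lengths K→7/3, L→26/3; new cluster KL
  updated: d(D,KL)=34, d(H,KL)=28, d(KL,Q)=36
step 2: merge (D,KL) at d=34, Q=-136; branch lengths D→19, KL→15; new cluster DKL
  updated: d(DKL,H)=19/2, d(DKL,Q)=49/2
step 3: merge (DKL,H) at d=19/2, Q=-49; branch lengths DKL→19/2, H→0; new cluster DHKL
  updated: d(DHKL,Q)=15
step 4: merge (DHKL,Q) at d=15; branch lengths DHKL→15/2, Q→15/2; new cluster DHKLQ
final tree: (((D:19,(K:7/3,L:26/3):15):19/2,H:0):15/2,Q:15/2)
total length: 139/2

139/2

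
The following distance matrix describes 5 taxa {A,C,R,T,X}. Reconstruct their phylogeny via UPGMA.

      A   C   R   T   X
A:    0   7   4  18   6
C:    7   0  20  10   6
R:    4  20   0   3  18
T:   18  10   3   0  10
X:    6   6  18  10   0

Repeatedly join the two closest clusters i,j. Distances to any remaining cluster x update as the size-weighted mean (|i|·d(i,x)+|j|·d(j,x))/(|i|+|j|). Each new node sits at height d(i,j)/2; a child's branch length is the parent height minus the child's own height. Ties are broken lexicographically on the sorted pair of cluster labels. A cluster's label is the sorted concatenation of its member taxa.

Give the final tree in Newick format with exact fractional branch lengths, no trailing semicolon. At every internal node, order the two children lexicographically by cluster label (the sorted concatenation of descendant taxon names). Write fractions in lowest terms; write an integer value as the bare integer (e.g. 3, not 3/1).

(((A:3,X:3):1/4,C:13/4):41/12,(R:3/2,T:3/2):31/6)

step 1: merge (R,T) at d=3; branch lengths R→3/2, T→3/2; new cluster RT
  updated: d(A,RT)=11, d(C,RT)=15, d(RT,X)=14
step 2: merge (A,X) at d=6; branch lengths A→3, X→3; new cluster AX
  updated: d(AX,C)=13/2, d(AX,RT)=25/2
step 3: merge (AX,C) at d=13/2; branch lengths AX→1/4, C→13/4; new cluster ACX
  updated: d(ACX,RT)=40/3
step 4: merge (ACX,RT) at d=40/3; branch lengths ACX→41/12, RT→31/6; new cluster ACRTX
final tree: (((A:3,X:3):1/4,C:13/4):41/12,(R:3/2,T:3/2):31/6)
total length: 253/12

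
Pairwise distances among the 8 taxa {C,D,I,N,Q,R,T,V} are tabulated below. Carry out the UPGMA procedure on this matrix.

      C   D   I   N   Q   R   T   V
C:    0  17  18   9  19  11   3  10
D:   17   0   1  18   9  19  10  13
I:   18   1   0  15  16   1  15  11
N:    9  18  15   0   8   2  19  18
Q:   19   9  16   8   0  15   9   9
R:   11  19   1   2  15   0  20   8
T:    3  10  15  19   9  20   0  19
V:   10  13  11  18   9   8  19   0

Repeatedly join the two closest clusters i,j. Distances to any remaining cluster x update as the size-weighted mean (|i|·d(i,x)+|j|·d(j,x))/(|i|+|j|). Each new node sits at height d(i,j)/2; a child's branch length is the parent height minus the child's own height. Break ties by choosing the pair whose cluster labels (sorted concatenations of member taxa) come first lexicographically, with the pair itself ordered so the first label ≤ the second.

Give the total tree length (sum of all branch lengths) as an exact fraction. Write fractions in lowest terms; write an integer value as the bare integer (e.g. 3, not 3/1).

step 1: merge (D,I) at d=1; branch lengths D→1/2, I→1/2; new cluster DI
  updated: d(C,DI)=35/2, d(DI,N)=33/2, d(DI,Q)=25/2, d(DI,R)=10, d(DI,T)=25/2, d(DI,V)=12
step 2: merge (N,R) at d=2; branch lengths N→1, R→1; new cluster NR
  updated: d(C,NR)=10, d(DI,NR)=53/4, d(NR,Q)=23/2, d(NR,T)=39/2, d(NR,V)=13
step 3: merge (C,T) at d=3; branch lengths C→3/2, T→3/2; new cluster CT
  updated: d(CT,DI)=15, d(CT,NR)=59/4, d(CT,Q)=14, d(CT,V)=29/2
step 4: merge (Q,V) at d=9; branch lengths Q→9/2, V→9/2; new cluster QV
  updated: d(CT,QV)=57/4, d(DI,QV)=49/4, d(NR,QV)=49/4
step 5: merge (DI,QV) at d=49/4; branch lengths DI→45/8, QV→13/8; new cluster DIQV
  updated: d(CT,DIQV)=117/8, d(DIQV,NR)=51/4
step 6: merge (DIQV,NR) at d=51/4; branch lengths DIQV→1/4, NR→43/8; new cluster DINQRV
  updated: d(CT,DINQRV)=44/3
step 7: merge (CT,DINQRV) at d=44/3; branch lengths CT→35/6, DINQRV→23/24; new cluster CDINQRTV
final tree: ((C:3/2,T:3/2):35/6,(((D:1/2,I:1/2):45/8,(Q:9/2,V:9/2):13/8):1/4,(N:1,R:1):43/8):23/24)
total length: 104/3

104/3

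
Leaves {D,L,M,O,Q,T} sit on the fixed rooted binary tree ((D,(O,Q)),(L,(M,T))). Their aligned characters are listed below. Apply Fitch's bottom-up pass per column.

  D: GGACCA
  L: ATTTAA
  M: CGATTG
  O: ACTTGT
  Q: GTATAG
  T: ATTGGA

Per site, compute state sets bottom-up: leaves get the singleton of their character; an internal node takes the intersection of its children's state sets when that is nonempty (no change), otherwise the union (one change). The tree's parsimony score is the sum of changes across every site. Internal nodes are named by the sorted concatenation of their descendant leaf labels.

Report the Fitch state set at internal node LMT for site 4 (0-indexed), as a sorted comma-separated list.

A,G,T

[col 0] OQ: children O:{A}, Q:{G} ∪→ {A,G}; cost 1
[col 0] DOQ: children D:{G}, OQ:{A,G} ∩→ {G}; cost 0
[col 0] MT: children M:{C}, T:{A} ∪→ {A,C}; cost 1
[col 0] LMT: children L:{A}, MT:{A,C} ∩→ {A}; cost 0
[col 0] DLMOQT: children DOQ:{G}, LMT:{A} ∪→ {A,G}; cost 1
[col 1] OQ: children O:{C}, Q:{T} ∪→ {C,T}; cost 1
[col 1] DOQ: children D:{G}, OQ:{C,T} ∪→ {C,G,T}; cost 1
[col 1] MT: children M:{G}, T:{T} ∪→ {G,T}; cost 1
[col 1] LMT: children L:{T}, MT:{G,T} ∩→ {T}; cost 0
[col 1] DLMOQT: children DOQ:{C,G,T}, LMT:{T} ∩→ {T}; cost 0
[col 2] OQ: children O:{T}, Q:{A} ∪→ {A,T}; cost 1
[col 2] DOQ: children D:{A}, OQ:{A,T} ∩→ {A}; cost 0
[col 2] MT: children M:{A}, T:{T} ∪→ {A,T}; cost 1
[col 2] LMT: children L:{T}, MT:{A,T} ∩→ {T}; cost 0
[col 2] DLMOQT: children DOQ:{A}, LMT:{T} ∪→ {A,T}; cost 1
[col 3] OQ: children O:{T}, Q:{T} ∩→ {T}; cost 0
[col 3] DOQ: children D:{C}, OQ:{T} ∪→ {C,T}; cost 1
[col 3] MT: children M:{T}, T:{G} ∪→ {G,T}; cost 1
[col 3] LMT: children L:{T}, MT:{G,T} ∩→ {T}; cost 0
[col 3] DLMOQT: children DOQ:{C,T}, LMT:{T} ∩→ {T}; cost 0
[col 4] OQ: children O:{G}, Q:{A} ∪→ {A,G}; cost 1
[col 4] DOQ: children D:{C}, OQ:{A,G} ∪→ {A,C,G}; cost 1
[col 4] MT: children M:{T}, T:{G} ∪→ {G,T}; cost 1
[col 4] LMT: children L:{A}, MT:{G,T} ∪→ {A,G,T}; cost 1
[col 4] DLMOQT: children DOQ:{A,C,G}, LMT:{A,G,T} ∩→ {A,G}; cost 0
[col 5] OQ: children O:{T}, Q:{G} ∪→ {G,T}; cost 1
[col 5] DOQ: children D:{A}, OQ:{G,T} ∪→ {A,G,T}; cost 1
[col 5] MT: children M:{G}, T:{A} ∪→ {A,G}; cost 1
[col 5] LMT: children L:{A}, MT:{A,G} ∩→ {A}; cost 0
[col 5] DLMOQT: children DOQ:{A,G,T}, LMT:{A} ∩→ {A}; cost 0
per-site changes: [3, 3, 3, 2, 4, 3]; total = 18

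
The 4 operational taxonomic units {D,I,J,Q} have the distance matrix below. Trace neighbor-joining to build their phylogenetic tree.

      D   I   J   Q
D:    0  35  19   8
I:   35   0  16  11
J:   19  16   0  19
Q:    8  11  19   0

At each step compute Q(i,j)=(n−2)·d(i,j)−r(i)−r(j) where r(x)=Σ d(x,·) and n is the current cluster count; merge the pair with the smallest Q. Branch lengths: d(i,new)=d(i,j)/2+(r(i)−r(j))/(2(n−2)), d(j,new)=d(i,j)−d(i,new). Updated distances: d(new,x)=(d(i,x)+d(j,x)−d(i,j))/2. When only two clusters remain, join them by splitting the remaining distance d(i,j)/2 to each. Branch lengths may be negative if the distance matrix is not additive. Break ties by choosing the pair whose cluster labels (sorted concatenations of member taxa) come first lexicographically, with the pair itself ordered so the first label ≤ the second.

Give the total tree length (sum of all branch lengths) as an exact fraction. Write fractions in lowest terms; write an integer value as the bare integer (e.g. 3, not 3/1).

33

iteration 1: select D,Q (d=8, Q=-84); attach at lengths (10, -2); label the merged cluster DQ
  updated: d(DQ,I)=19, d(DQ,J)=15
iteration 2: select DQ,I (d=19, Q=-50); attach at lengths (9, 10); label the merged cluster DIQ
  updated: d(DIQ,J)=6
iteration 3: select DIQ,J (d=6); attach at lengths (3, 3); label the merged cluster DIJQ
final tree: (((D:10,Q:-2):9,I:10):3,J:3)
total length: 33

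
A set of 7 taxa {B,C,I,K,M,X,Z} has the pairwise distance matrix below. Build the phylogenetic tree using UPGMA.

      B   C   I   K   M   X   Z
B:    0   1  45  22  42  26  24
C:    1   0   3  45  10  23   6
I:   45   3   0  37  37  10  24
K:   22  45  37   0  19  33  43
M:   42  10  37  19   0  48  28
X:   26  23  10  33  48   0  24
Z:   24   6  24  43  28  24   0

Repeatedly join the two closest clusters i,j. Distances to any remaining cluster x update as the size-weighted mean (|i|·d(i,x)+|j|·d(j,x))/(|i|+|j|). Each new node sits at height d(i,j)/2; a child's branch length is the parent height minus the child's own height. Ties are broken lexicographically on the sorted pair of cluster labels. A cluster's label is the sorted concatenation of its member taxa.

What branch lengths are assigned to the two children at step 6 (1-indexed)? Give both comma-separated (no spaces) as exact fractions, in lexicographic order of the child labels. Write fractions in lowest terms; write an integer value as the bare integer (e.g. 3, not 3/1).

step 1: merge (B,C) at d=1; branch lengths B→1/2, C→1/2; new cluster BC
  updated: d(BC,I)=24, d(BC,K)=67/2, d(BC,M)=26, d(BC,X)=49/2, d(BC,Z)=15
step 2: merge (I,X) at d=10; branch lengths I→5, X→5; new cluster IX
  updated: d(BC,IX)=97/4, d(IX,K)=35, d(IX,M)=85/2, d(IX,Z)=24
step 3: merge (BC,Z) at d=15; branch lengths BC→7, Z→15/2; new cluster BCZ
  updated: d(BCZ,IX)=145/6, d(BCZ,K)=110/3, d(BCZ,M)=80/3
step 4: merge (K,M) at d=19; branch lengths K→19/2, M→19/2; new cluster KM
  updated: d(BCZ,KM)=95/3, d(IX,KM)=155/4
step 5: merge (BCZ,IX) at d=145/6; branch lengths BCZ→55/12, IX→85/12; new cluster BCIXZ
  updated: d(BCIXZ,KM)=69/2
step 6: merge (BCIXZ,KM) at d=69/2; branch lengths BCIXZ→31/6, KM→31/4; new cluster BCIKMXZ
final tree: ((((B:1/2,C:1/2):7,Z:15/2):55/12,(I:5,X:5):85/12):31/6,(K:19/2,M:19/2):31/4)
total length: 829/12

31/6,31/4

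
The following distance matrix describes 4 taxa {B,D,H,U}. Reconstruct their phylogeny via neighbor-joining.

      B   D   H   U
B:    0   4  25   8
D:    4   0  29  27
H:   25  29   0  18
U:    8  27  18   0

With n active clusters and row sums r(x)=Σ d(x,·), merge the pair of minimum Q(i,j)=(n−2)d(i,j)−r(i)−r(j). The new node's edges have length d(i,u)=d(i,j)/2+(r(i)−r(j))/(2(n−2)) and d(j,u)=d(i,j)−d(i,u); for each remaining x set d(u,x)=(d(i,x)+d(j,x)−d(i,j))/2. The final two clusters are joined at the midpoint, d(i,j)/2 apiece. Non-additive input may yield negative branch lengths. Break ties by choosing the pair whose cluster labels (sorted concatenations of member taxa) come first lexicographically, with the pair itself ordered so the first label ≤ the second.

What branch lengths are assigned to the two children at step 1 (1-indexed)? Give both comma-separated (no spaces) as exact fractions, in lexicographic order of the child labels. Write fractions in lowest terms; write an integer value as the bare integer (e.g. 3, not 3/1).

step 1: merge (B,D) at d=4, Q=-89; branch lengths B→-15/4, D→31/4; new cluster BD
  updated: d(BD,H)=25, d(BD,U)=31/2
step 2: merge (BD,H) at d=25, Q=-117/2; branch lengths BD→45/4, H→55/4; new cluster BDH
  updated: d(BDH,U)=17/4
step 3: merge (BDH,U) at d=17/4; branch lengths BDH→17/8, U→17/8; new cluster BDHU
final tree: (((B:-15/4,D:31/4):45/4,H:55/4):17/8,U:17/8)
total length: 133/4

-15/4,31/4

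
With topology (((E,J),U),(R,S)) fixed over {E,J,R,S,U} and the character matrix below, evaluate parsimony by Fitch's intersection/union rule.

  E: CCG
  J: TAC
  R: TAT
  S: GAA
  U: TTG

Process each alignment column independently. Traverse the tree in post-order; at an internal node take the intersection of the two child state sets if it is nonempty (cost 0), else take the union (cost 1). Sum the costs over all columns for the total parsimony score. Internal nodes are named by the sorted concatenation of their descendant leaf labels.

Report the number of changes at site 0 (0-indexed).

2

site 0, node EJ: E={C} ∪ J={T} → {C,T} (+1)
site 0, node EJU: EJ={C,T} ∩ U={T} → {T} (+0)
site 0, node RS: R={T} ∪ S={G} → {G,T} (+1)
site 0, node EJRSU: EJU={T} ∩ RS={G,T} → {T} (+0)
site 1, node EJ: E={C} ∪ J={A} → {A,C} (+1)
site 1, node EJU: EJ={A,C} ∪ U={T} → {A,C,T} (+1)
site 1, node RS: R={A} ∩ S={A} → {A} (+0)
site 1, node EJRSU: EJU={A,C,T} ∩ RS={A} → {A} (+0)
site 2, node EJ: E={G} ∪ J={C} → {C,G} (+1)
site 2, node EJU: EJ={C,G} ∩ U={G} → {G} (+0)
site 2, node RS: R={T} ∪ S={A} → {A,T} (+1)
site 2, node EJRSU: EJU={G} ∪ RS={A,T} → {A,G,T} (+1)
per-site changes: [2, 2, 3]; total = 7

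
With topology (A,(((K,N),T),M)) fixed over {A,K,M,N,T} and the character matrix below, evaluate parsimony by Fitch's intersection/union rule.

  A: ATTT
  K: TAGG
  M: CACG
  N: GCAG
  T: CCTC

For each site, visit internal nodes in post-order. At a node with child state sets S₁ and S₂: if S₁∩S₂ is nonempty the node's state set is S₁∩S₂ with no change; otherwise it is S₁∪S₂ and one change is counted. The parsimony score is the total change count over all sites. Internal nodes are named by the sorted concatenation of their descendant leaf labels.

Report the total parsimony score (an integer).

KN@0: {T} ∪ {G} = {G,T} (union, +1)
KNT@0: {G,T} ∪ {C} = {C,G,T} (union, +1)
KMNT@0: {C,G,T} ∩ {C} = {C} (intersection, +0)
AKMNT@0: {A} ∪ {C} = {A,C} (union, +1)
KN@1: {A} ∪ {C} = {A,C} (union, +1)
KNT@1: {A,C} ∩ {C} = {C} (intersection, +0)
KMNT@1: {C} ∪ {A} = {A,C} (union, +1)
AKMNT@1: {T} ∪ {A,C} = {A,C,T} (union, +1)
KN@2: {G} ∪ {A} = {A,G} (union, +1)
KNT@2: {A,G} ∪ {T} = {A,G,T} (union, +1)
KMNT@2: {A,G,T} ∪ {C} = {A,C,G,T} (union, +1)
AKMNT@2: {T} ∩ {A,C,G,T} = {T} (intersection, +0)
KN@3: {G} ∩ {G} = {G} (intersection, +0)
KNT@3: {G} ∪ {C} = {C,G} (union, +1)
KMNT@3: {C,G} ∩ {G} = {G} (intersection, +0)
AKMNT@3: {T} ∪ {G} = {G,T} (union, +1)
per-site changes: [3, 3, 3, 2]; total = 11

11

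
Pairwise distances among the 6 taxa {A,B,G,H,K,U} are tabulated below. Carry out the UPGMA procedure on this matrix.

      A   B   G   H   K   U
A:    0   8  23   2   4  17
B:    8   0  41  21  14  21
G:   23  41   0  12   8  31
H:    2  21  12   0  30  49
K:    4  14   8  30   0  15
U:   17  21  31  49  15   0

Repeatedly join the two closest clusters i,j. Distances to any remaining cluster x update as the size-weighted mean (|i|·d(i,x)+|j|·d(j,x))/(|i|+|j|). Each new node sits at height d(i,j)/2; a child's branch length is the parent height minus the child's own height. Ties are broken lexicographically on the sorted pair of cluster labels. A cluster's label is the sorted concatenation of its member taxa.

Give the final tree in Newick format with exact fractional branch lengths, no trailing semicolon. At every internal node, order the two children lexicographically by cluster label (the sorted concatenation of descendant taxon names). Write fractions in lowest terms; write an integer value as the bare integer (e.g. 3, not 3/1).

((((A:1,H:1):25/4,B:29/4):37/12,(G:4,K:4):19/3):89/30,U:133/10)

step 1: merge (A,H) at d=2; branch lengths A→1, H→1; new cluster AH
  updated: d(AH,B)=29/2, d(AH,G)=35/2, d(AH,K)=17, d(AH,U)=33
step 2: merge (G,K) at d=8; branch lengths G→4, K→4; new cluster GK
  updated: d(AH,GK)=69/4, d(B,GK)=55/2, d(GK,U)=23
step 3: merge (AH,B) at d=29/2; branch lengths AH→25/4, B→29/4; new cluster ABH
  updated: d(ABH,GK)=62/3, d(ABH,U)=29
step 4: merge (ABH,GK) at d=62/3; branch lengths ABH→37/12, GK→19/3; new cluster ABGHK
  updated: d(ABGHK,U)=133/5
step 5: merge (ABGHK,U) at d=133/5; branch lengths ABGHK→89/30, U→133/10; new cluster ABGHKU
final tree: ((((A:1,H:1):25/4,B:29/4):37/12,(G:4,K:4):19/3):89/30,U:133/10)
total length: 2951/60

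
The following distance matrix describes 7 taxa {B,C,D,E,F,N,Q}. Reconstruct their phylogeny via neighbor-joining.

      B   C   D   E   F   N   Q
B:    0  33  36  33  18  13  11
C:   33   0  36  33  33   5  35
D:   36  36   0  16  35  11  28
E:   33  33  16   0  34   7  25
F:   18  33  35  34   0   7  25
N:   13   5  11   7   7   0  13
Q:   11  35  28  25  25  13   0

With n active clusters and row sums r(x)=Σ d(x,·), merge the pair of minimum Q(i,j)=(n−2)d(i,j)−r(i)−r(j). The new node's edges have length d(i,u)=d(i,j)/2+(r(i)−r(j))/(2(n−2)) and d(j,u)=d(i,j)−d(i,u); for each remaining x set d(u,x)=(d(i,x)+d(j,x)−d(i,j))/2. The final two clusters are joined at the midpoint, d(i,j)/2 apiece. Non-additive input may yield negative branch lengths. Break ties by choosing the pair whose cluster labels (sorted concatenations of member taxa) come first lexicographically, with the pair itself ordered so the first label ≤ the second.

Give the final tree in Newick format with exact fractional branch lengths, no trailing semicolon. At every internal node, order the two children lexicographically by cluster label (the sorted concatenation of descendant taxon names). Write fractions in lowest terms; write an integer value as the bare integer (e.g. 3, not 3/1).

(((((B:43/8,Q:45/8):23/4,F:41/4):11/2,(D:47/5,E:33/5):33/4):3,C:59/4):-39/8,N:-39/8)

1. join D+E (d=16, Q=-230) ⇒ DE; edges |D|=47/5, |E|=33/5
  updated: d(B,DE)=53/2, d(C,DE)=53/2, d(DE,F)=53/2, d(DE,N)=1, d(DE,Q)=37/2
2. join B+Q (d=11, Q=-160) ⇒ BQ; edges |B|=43/8, |Q|=45/8
  updated: d(BQ,C)=57/2, d(BQ,DE)=17, d(BQ,F)=16, d(BQ,N)=15/2
3. join BQ+F (d=16, Q=-207/2) ⇒ BFQ; edges |BQ|=23/4, |F|=41/4
  updated: d(BFQ,C)=91/4, d(BFQ,DE)=55/4, d(BFQ,N)=-3/4
4. join BFQ+DE (d=55/4, Q=-99/2) ⇒ BDEFQ; edges |BFQ|=11/2, |DE|=33/4
  updated: d(BDEFQ,C)=71/4, d(BDEFQ,N)=-27/4
5. join BDEFQ+C (d=71/4, Q=-16) ⇒ BCDEFQ; edges |BDEFQ|=3, |C|=59/4
  updated: d(BCDEFQ,N)=-39/4
6. join BCDEFQ+N (d=-39/4) ⇒ BCDEFNQ; edges |BCDEFQ|=-39/8, |N|=-39/8
final tree: (((((B:43/8,Q:45/8):23/4,F:41/4):11/2,(D:47/5,E:33/5):33/4):3,C:59/4):-39/8,N:-39/8)
total length: 259/4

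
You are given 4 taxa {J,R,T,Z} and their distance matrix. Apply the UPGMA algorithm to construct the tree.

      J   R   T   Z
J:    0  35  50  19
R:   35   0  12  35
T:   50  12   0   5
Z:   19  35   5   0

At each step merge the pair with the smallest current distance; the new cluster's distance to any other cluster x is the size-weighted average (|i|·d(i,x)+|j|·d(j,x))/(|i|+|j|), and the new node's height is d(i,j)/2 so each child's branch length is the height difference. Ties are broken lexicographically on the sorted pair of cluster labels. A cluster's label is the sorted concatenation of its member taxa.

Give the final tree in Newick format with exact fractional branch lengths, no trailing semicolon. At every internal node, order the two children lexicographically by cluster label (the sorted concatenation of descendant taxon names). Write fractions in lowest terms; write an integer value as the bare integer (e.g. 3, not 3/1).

step 1: merge (T,Z) at d=5; branch lengths T→5/2, Z→5/2; new cluster TZ
  updated: d(J,TZ)=69/2, d(R,TZ)=47/2
step 2: merge (R,TZ) at d=47/2; branch lengths R→47/4, TZ→37/4; new cluster RTZ
  updated: d(J,RTZ)=104/3
step 3: merge (J,RTZ) at d=104/3; branch lengths J→52/3, RTZ→67/12; new cluster JRTZ
final tree: (J:52/3,(R:47/4,(T:5/2,Z:5/2):37/4):67/12)
total length: 587/12

(J:52/3,(R:47/4,(T:5/2,Z:5/2):37/4):67/12)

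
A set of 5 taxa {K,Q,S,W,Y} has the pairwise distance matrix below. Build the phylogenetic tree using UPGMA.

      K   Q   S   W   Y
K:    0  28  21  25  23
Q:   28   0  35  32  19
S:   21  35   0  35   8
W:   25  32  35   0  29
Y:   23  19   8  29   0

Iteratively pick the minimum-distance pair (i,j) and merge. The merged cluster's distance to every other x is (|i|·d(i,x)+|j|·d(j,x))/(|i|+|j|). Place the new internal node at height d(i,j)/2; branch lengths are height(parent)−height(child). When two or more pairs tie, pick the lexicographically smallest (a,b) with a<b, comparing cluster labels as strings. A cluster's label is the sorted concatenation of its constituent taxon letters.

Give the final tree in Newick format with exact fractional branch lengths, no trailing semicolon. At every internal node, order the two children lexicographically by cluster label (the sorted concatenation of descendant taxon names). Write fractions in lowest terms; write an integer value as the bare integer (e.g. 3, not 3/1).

(((K:11,(S:4,Y:4):7):8/3,Q:41/3):35/24,W:121/8)

1. join S+Y (d=8) ⇒ SY; edges |S|=4, |Y|=4
  updated: d(K,SY)=22, d(Q,SY)=27, d(SY,W)=32
2. join K+SY (d=22) ⇒ KSY; edges |K|=11, |SY|=7
  updated: d(KSY,Q)=82/3, d(KSY,W)=89/3
3. join KSY+Q (d=82/3) ⇒ KQSY; edges |KSY|=8/3, |Q|=41/3
  updated: d(KQSY,W)=121/4
4. join KQSY+W (d=121/4) ⇒ KQSWY; edges |KQSY|=35/24, |W|=121/8
final tree: (((K:11,(S:4,Y:4):7):8/3,Q:41/3):35/24,W:121/8)
total length: 707/12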